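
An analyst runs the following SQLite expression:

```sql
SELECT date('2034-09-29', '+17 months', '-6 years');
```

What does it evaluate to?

Adding +17 months to 2034-09-29 gives 2036-02-29.
Adding -6 years to 2036-02-29 targets 2030-02-29, but 2030 is not a leap year, so SQLite normalizes to 2030-03-01.

2030-03-01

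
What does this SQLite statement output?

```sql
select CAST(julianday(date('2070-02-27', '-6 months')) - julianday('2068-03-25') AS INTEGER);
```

520

Adding -6 months to 2070-02-27 gives 2069-08-27.
6 days remain in March 2068 after the 25th (31 − 25).
Full months from April 2068 through July 2069 contribute their day counts.
Then 27 days into August 2069.
Total: 6 + 30 + 31 + 30 + 31 + 31 + 30 + 31 + 30 + 31 + 31 + 28 + 31 + 30 + 31 + 30 + 31 + 27 = 520.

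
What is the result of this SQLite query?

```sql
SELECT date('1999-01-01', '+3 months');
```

1999-04-01

Adding +3 months to 1999-01-01 gives 1999-04-01.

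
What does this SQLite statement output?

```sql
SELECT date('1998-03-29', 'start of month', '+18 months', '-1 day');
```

1999-08-31

`start of month` rewinds 1998-03-29 to 1998-03-01.
Adding +18 months to 1998-03-01 gives 1999-09-01.
Going back 1 day from 1999-09-01 reaches 1999-08-31 (last day of August, 31 days).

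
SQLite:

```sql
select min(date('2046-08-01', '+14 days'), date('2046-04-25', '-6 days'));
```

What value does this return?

date('2046-08-01', '+14 days') → 2046-08-15.
date('2046-04-25', '-6 days') → 2046-04-19.
Earlier of the two is 2046-04-19.

2046-04-19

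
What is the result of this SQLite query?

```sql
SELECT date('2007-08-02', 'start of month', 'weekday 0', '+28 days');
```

2007-09-02

`start of month` rewinds 2007-08-02 to 2007-08-01.
`weekday 0` advances to the next Sunday; 2007-08-01 is a Wednesday, so it moves forward to 2007-08-05.
August 2007 has 31 days; 26 remain after the 5th, so 27 days reach 2007-09-01.
Advancing 1 more day within September lands on 2007-09-02.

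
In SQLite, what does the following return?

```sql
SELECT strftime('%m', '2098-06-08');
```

06

`%m` extracts the 2-digit month (01-12): 06.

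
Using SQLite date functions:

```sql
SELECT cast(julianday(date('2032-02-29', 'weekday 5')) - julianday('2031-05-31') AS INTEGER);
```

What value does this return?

`weekday 5` advances to the next Friday; 2032-02-29 is a Sunday, so it moves forward to 2032-03-05.
0 days remain in May 2031 after the 31st (31 − 31).
Full months from June 2031 through February 2032 contribute their day counts.
Then 5 days into March 2032.
Total: 0 + 30 + 31 + 31 + 30 + 31 + 30 + 31 + 31 + 29 + 5 = 279.

279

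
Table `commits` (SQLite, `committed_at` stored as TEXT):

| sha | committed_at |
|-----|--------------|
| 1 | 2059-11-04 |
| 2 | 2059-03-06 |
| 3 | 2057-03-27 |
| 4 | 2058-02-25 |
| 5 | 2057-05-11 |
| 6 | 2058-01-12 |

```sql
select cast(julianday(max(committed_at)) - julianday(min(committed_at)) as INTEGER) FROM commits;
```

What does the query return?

MIN = 2057-03-27, MAX = 2059-11-04.
4 days remain in March 2057 after the 27th (31 − 27).
Full months from April 2057 through October 2059 contribute their day counts.
Then 4 days into November 2059.
Total: 4 + 30 + 31 + 30 + 31 + 31 + 30 + 31 + 30 + 31 + 31 + 28 + 31 + 30 + 31 + 30 + 31 + 31 + 30 + 31 + 30 + 31 + 31 + 28 + 31 + 30 + 31 + 30 + 31 + 31 + 30 + 31 + 4 = 952.

952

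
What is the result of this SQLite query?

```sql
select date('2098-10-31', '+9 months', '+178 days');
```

Adding +9 months to 2098-10-31 gives 2099-07-31.
Applying '+178 days' to 2099-07-31: counting 178 days forward gives 2100-01-25.

2100-01-25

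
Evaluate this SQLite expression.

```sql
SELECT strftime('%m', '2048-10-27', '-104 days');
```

07

First apply '-104 days': 2048-10-27 → 2048-07-15.
`%m` extracts the 2-digit month (01-12): 07.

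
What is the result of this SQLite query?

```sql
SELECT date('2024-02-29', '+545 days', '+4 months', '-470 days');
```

2024-09-13

Applying '+545 days' to 2024-02-29: counting 545 days forward gives 2025-08-27.
Adding +4 months to 2025-08-27 gives 2025-12-27.
Applying '-470 days' to 2025-12-27: counting 470 days back gives 2024-09-13.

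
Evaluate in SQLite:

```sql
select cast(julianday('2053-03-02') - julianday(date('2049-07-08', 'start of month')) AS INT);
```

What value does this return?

`start of month` rewinds 2049-07-08 to 2049-07-01.
30 days remain in July 2049 after the 1st (31 − 1).
Full months from August 2049 through February 2053 contribute their day counts.
Then 2 days into March 2053.
Total: 30 + 31 + 30 + 31 + 30 + 31 + 31 + 28 + 31 + 30 + 31 + 30 + 31 + 31 + 30 + 31 + 30 + 31 + 31 + 28 + 31 + 30 + 31 + 30 + 31 + 31 + 30 + 31 + 30 + 31 + 31 + 29 + 31 + 30 + 31 + 30 + 31 + 31 + 30 + 31 + 30 + 31 + 31 + 28 + 2 = 1340.

1340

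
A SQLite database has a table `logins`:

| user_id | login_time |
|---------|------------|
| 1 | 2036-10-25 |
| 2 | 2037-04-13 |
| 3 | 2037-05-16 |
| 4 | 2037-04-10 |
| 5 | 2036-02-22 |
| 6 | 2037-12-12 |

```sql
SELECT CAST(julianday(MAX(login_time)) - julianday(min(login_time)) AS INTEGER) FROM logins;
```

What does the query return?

MIN = 2036-02-22, MAX = 2037-12-12.
7 days remain in February 2036 after the 22nd (29 − 22).
Full months from March 2036 through November 2037 contribute their day counts.
Then 12 days into December 2037.
Total: 7 + 31 + 30 + 31 + 30 + 31 + 31 + 30 + 31 + 30 + 31 + 31 + 28 + 31 + 30 + 31 + 30 + 31 + 31 + 30 + 31 + 30 + 12 = 659.

659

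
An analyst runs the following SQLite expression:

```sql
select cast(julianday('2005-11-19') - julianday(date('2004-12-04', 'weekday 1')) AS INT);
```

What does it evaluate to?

348

`weekday 1` advances to the next Monday; 2004-12-04 is a Saturday, so it moves forward to 2004-12-06.
25 days remain in December 2004 after the 6th (31 − 6).
Full months from January 2005 through October 2005 contribute their day counts.
Then 19 days into November 2005.
Total: 25 + 31 + 28 + 31 + 30 + 31 + 30 + 31 + 31 + 30 + 31 + 19 = 348.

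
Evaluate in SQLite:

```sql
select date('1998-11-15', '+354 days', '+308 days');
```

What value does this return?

2000-09-07

Applying '+354 days' to 1998-11-15: counting 354 days forward gives 1999-11-04.
Applying '+308 days' to 1999-11-04: counting 308 days forward gives 2000-09-07.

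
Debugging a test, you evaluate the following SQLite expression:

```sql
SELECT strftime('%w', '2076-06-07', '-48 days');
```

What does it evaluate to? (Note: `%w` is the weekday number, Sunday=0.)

First apply '-48 days': 2076-06-07 → 2076-04-20.
2076-04-20 is a Monday; with Sunday=0 that is 1.

1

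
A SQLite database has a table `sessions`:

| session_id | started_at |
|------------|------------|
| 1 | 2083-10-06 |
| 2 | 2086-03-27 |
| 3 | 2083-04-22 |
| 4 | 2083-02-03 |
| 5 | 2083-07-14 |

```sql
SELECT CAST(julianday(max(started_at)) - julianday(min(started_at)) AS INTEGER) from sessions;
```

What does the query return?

MIN = 2083-02-03, MAX = 2086-03-27.
25 days remain in February 2083 after the 3rd (28 − 3).
Full months from March 2083 through February 2086 contribute their day counts.
Then 27 days into March 2086.
Total: 25 + 31 + 30 + 31 + 30 + 31 + 31 + 30 + 31 + 30 + 31 + 31 + 29 + 31 + 30 + 31 + 30 + 31 + 31 + 30 + 31 + 30 + 31 + 31 + 28 + 31 + 30 + 31 + 30 + 31 + 31 + 30 + 31 + 30 + 31 + 31 + 28 + 27 = 1148.

1148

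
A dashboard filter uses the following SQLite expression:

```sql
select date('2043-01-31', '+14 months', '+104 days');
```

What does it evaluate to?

2044-07-13

Adding +14 months to 2043-01-31 gives 2044-03-31.
Applying '+104 days' to 2044-03-31: counting 104 days forward gives 2044-07-13.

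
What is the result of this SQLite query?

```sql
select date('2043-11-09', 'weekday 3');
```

`weekday 3` advances to the next Wednesday; 2043-11-09 is a Monday, so it moves forward to 2043-11-11.

2043-11-11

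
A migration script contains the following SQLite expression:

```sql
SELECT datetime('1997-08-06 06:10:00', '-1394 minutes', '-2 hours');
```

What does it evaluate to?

1394 minutes = 23h 14m; -1394 minutes from 1997-08-06 06:10:00 is 1997-08-05 06:56:00 (crosses midnight).
-2 hours from 1997-08-05 06:56:00 is 1997-08-05 04:56:00.

1997-08-05 04:56:00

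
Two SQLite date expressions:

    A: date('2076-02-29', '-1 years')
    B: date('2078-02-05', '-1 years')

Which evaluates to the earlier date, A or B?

A = 2075-03-01.
B = 2077-02-05.
A is earlier.

A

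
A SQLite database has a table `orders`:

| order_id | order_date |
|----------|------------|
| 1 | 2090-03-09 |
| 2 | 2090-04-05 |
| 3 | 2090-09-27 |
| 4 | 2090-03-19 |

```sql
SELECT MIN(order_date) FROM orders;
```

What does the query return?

2090-03-09

MIN over {2090-03-09, 2090-03-19, 2090-04-05, 2090-09-27}.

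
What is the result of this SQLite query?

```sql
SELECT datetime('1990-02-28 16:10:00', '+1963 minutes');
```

1963 minutes = 32h 43m; +1963 minutes from 1990-02-28 16:10:00 is 1990-03-02 00:53:00 (crosses midnight).

1990-03-02 00:53:00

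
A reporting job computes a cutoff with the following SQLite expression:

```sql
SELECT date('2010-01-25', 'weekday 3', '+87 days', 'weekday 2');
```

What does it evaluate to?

2010-04-27

`weekday 3` advances to the next Wednesday; 2010-01-25 is a Monday, so it moves forward to 2010-01-27.
Applying '+87 days' to 2010-01-27: counting 87 days forward gives 2010-04-24.
`weekday 2` advances to the next Tuesday; 2010-04-24 is a Saturday, so it moves forward to 2010-04-27.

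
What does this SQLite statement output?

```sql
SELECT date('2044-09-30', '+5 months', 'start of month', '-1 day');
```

Adding +5 months to 2044-09-30 targets 2045-02-30. February 2045 has only 28 days, so SQLite normalizes the 2-day overflow forward to 2045-03-02.
`start of month` rewinds 2045-03-02 to 2045-03-01.
Going back 1 day from 2045-03-01 reaches 2045-02-28 (last day of February, 28 days).

2045-02-28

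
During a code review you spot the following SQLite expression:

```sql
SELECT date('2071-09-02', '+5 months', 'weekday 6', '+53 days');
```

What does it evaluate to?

Adding +5 months to 2071-09-02 gives 2072-02-02.
`weekday 6` advances to the next Saturday; 2072-02-02 is a Tuesday, so it moves forward to 2072-02-06.
Applying '+53 days' to 2072-02-06: counting 53 days forward gives 2072-03-30.

2072-03-30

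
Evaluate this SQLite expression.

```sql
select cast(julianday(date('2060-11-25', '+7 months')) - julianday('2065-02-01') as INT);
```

Adding +7 months to 2060-11-25 gives 2061-06-25.
5 days remain in June 2061 after the 25th (30 − 25).
Full months from July 2061 through January 2065 contribute their day counts.
Then 1 day into February 2065.
Total: 5 + 31 + 31 + 30 + 31 + 30 + 31 + 31 + 28 + 31 + 30 + 31 + 30 + 31 + 31 + 30 + 31 + 30 + 31 + 31 + 28 + 31 + 30 + 31 + 30 + 31 + 31 + 30 + 31 + 30 + 31 + 31 + 29 + 31 + 30 + 31 + 30 + 31 + 31 + 30 + 31 + 30 + 31 + 31 + 1 = 1317.
The subtraction is earlier − later, so the result is −1317 → -1317.

-1317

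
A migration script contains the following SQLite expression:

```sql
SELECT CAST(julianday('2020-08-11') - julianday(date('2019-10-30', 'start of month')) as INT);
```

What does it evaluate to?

315

`start of month` rewinds 2019-10-30 to 2019-10-01.
30 days remain in October 2019 after the 1st (31 − 1).
Full months from November 2019 through July 2020 contribute their day counts.
Then 11 days into August 2020.
Total: 30 + 30 + 31 + 31 + 29 + 31 + 30 + 31 + 30 + 31 + 11 = 315.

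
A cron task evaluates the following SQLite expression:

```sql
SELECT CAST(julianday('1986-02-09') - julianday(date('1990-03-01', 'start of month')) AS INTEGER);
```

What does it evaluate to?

`start of month` rewinds 1990-03-01 to 1990-03-01.
19 days remain in February 1986 after the 9th (28 − 9).
Full months from March 1986 through February 1990 contribute their day counts.
Then 1 day into March 1990.
Total: 19 + 31 + 30 + 31 + 30 + 31 + 31 + 30 + 31 + 30 + 31 + 31 + 28 + 31 + 30 + 31 + 30 + 31 + 31 + 30 + 31 + 30 + 31 + 31 + 29 + 31 + 30 + 31 + 30 + 31 + 31 + 30 + 31 + 30 + 31 + 31 + 28 + 31 + 30 + 31 + 30 + 31 + 31 + 30 + 31 + 30 + 31 + 31 + 28 + 1 = 1481.
The subtraction is earlier − later, so the result is −1481 → -1481.

-1481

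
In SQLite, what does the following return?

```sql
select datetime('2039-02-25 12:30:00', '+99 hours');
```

+99 hours from 2039-02-25 12:30:00 is 2039-03-01 15:30:00 (crosses midnight).

2039-03-01 15:30:00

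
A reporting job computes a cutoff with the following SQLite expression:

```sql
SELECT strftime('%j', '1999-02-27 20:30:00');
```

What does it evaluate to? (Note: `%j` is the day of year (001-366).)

058

Day-of-year for 1999-02-27: days since 1999-01-01 inclusive = 58, zero-padded to 058.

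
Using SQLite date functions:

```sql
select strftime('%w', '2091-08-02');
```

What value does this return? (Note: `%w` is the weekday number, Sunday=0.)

4

2091-08-02 is a Thursday; with Sunday=0 that is 4.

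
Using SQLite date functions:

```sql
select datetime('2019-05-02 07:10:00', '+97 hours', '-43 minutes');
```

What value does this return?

2019-05-06 07:27:00

+97 hours from 2019-05-02 07:10:00 is 2019-05-06 08:10:00 (crosses midnight).
-43 minutes from 2019-05-06 08:10:00 is 2019-05-06 07:27:00.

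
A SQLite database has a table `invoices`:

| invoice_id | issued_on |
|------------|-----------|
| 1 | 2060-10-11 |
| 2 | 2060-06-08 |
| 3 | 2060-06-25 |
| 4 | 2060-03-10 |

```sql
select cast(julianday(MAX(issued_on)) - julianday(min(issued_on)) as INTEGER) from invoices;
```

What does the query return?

215

MIN = 2060-03-10, MAX = 2060-10-11.
21 days remain in March 2060 after the 10th (31 − 10).
Full months from April 2060 through September 2060 contribute their day counts.
Then 11 days into October 2060.
Total: 21 + 30 + 31 + 30 + 31 + 31 + 30 + 11 = 215.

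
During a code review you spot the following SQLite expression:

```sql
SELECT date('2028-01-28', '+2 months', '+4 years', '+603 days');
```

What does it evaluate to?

2033-11-21

Adding +2 months to 2028-01-28 gives 2028-03-28.
Adding +4 years to 2028-03-28 gives 2032-03-28.
Applying '+603 days' to 2032-03-28: counting 603 days forward gives 2033-11-21.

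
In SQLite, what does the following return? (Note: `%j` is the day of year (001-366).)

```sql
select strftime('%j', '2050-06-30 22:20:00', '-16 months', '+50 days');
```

First apply '-16 months', '+50 days': 2050-06-30 22:20:00 → 2049-04-21 22:20:00.
Day-of-year for 2049-04-21: days since 2049-01-01 inclusive = 111, zero-padded to 111.

111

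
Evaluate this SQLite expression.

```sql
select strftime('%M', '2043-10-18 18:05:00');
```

05

`%M` extracts the 2-digit minute: 05.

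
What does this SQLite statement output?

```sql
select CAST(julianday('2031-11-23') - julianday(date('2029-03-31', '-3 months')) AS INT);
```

1057

Adding -3 months to 2029-03-31 gives 2028-12-31.
0 days remain in December 2028 after the 31st (31 − 31).
Full months from January 2029 through October 2031 contribute their day counts.
Then 23 days into November 2031.
Total: 0 + 31 + 28 + 31 + 30 + 31 + 30 + 31 + 31 + 30 + 31 + 30 + 31 + 31 + 28 + 31 + 30 + 31 + 30 + 31 + 31 + 30 + 31 + 30 + 31 + 31 + 28 + 31 + 30 + 31 + 30 + 31 + 31 + 30 + 31 + 23 = 1057.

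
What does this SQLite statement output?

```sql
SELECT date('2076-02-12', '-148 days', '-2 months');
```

2075-07-17

Applying '-148 days' to 2076-02-12: counting 148 days back gives 2075-09-17.
Adding -2 months to 2075-09-17 gives 2075-07-17.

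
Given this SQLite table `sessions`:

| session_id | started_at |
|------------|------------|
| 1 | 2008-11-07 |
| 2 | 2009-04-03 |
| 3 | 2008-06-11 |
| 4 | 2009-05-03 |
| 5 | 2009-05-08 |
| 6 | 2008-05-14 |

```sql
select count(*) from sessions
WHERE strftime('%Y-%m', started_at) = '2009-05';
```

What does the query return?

Rows with year-month 2009-05: 2009-05-03, 2009-05-08 → 2.

2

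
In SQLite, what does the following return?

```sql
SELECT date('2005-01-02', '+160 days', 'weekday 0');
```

2005-06-12

Applying '+160 days' to 2005-01-02: counting 160 days forward gives 2005-06-11.
`weekday 0` advances to the next Sunday; 2005-06-11 is a Saturday, so it moves forward to 2005-06-12.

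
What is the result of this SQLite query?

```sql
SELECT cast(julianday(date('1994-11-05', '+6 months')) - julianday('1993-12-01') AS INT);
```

520

Adding +6 months to 1994-11-05 gives 1995-05-05.
30 days remain in December 1993 after the 1st (31 − 1).
Full months from January 1994 through April 1995 contribute their day counts.
Then 5 days into May 1995.
Total: 30 + 31 + 28 + 31 + 30 + 31 + 30 + 31 + 31 + 30 + 31 + 30 + 31 + 31 + 28 + 31 + 30 + 5 = 520.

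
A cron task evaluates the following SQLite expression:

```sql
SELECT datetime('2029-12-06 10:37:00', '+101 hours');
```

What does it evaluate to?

2029-12-10 15:37:00

+101 hours from 2029-12-06 10:37:00 is 2029-12-10 15:37:00 (crosses midnight).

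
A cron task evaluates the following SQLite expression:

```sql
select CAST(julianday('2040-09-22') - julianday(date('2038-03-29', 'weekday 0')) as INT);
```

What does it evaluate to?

902

`weekday 0` advances to the next Sunday; 2038-03-29 is a Monday, so it moves forward to 2038-04-04.
26 days remain in April 2038 after the 4th (30 − 4).
Full months from May 2038 through August 2040 contribute their day counts.
Then 22 days into September 2040.
Total: 26 + 31 + 30 + 31 + 31 + 30 + 31 + 30 + 31 + 31 + 28 + 31 + 30 + 31 + 30 + 31 + 31 + 30 + 31 + 30 + 31 + 31 + 29 + 31 + 30 + 31 + 30 + 31 + 31 + 22 = 902.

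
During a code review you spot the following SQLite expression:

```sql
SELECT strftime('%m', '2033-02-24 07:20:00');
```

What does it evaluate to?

02

`%m` extracts the 2-digit month (01-12): 02.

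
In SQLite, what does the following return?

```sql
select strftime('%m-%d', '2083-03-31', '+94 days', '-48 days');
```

First apply '+94 days', '-48 days': 2083-03-31 → 2083-05-16.
`%m-%d` extracts the month-day: 05-16.

05-16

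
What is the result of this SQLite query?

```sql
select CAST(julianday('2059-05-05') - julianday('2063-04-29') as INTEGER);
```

26 days remain in May 2059 after the 5th (31 − 5).
Full months from June 2059 through March 2063 contribute their day counts.
Then 29 days into April 2063.
Total: 26 + 30 + 31 + 31 + 30 + 31 + 30 + 31 + 31 + 29 + 31 + 30 + 31 + 30 + 31 + 31 + 30 + 31 + 30 + 31 + 31 + 28 + 31 + 30 + 31 + 30 + 31 + 31 + 30 + 31 + 30 + 31 + 31 + 28 + 31 + 30 + 31 + 30 + 31 + 31 + 30 + 31 + 30 + 31 + 31 + 28 + 31 + 29 = 1455.
The subtraction is earlier − later, so the result is −1455 → -1455.

-1455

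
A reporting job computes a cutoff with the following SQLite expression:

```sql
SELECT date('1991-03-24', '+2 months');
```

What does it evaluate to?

Adding +2 months to 1991-03-24 gives 1991-05-24.

1991-05-24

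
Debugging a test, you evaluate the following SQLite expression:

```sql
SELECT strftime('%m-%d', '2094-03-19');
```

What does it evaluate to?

03-19

`%m-%d` extracts the month-day: 03-19.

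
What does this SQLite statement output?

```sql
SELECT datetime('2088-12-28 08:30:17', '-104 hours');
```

-104 hours from 2088-12-28 08:30:17 is 2088-12-24 00:30:17 (crosses midnight).

2088-12-24 00:30:17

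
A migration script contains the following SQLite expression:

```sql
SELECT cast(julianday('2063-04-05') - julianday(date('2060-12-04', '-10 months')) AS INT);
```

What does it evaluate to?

1156

Adding -10 months to 2060-12-04 gives 2060-02-04.
25 days remain in February 2060 after the 4th (29 − 4).
Full months from March 2060 through March 2063 contribute their day counts.
Then 5 days into April 2063.
Total: 25 + 31 + 30 + 31 + 30 + 31 + 31 + 30 + 31 + 30 + 31 + 31 + 28 + 31 + 30 + 31 + 30 + 31 + 31 + 30 + 31 + 30 + 31 + 31 + 28 + 31 + 30 + 31 + 30 + 31 + 31 + 30 + 31 + 30 + 31 + 31 + 28 + 31 + 5 = 1156.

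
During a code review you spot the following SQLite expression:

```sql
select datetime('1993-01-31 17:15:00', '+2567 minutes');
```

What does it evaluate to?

1993-02-02 12:02:00

2567 minutes = 42h 47m; +2567 minutes from 1993-01-31 17:15:00 is 1993-02-02 12:02:00 (crosses midnight).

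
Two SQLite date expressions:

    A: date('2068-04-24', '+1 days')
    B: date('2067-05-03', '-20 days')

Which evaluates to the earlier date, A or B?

A = 2068-04-25.
B = 2067-04-13.
B is earlier.

B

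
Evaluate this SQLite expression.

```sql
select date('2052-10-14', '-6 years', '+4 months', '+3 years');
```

2050-02-14

Adding -6 years to 2052-10-14 gives 2046-10-14.
Adding +4 months to 2046-10-14 gives 2047-02-14.
Adding +3 years to 2047-02-14 gives 2050-02-14.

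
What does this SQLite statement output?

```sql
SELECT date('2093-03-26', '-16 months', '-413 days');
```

Adding -16 months to 2093-03-26 gives 2091-11-26.
Applying '-413 days' to 2091-11-26: counting 413 days back gives 2090-10-09.

2090-10-09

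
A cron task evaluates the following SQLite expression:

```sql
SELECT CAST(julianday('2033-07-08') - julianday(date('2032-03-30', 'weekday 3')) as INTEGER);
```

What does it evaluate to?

464

`weekday 3` advances to the next Wednesday; 2032-03-30 is a Tuesday, so it moves forward to 2032-03-31.
0 days remain in March 2032 after the 31st (31 − 31).
Full months from April 2032 through June 2033 contribute their day counts.
Then 8 days into July 2033.
Total: 0 + 30 + 31 + 30 + 31 + 31 + 30 + 31 + 30 + 31 + 31 + 28 + 31 + 30 + 31 + 30 + 8 = 464.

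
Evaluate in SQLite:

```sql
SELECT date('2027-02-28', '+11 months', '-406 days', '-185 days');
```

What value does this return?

2026-06-16

Adding +11 months to 2027-02-28 gives 2028-01-28.
Applying '-406 days' to 2028-01-28: counting 406 days back gives 2026-12-18.
Applying '-185 days' to 2026-12-18: counting 185 days back gives 2026-06-16.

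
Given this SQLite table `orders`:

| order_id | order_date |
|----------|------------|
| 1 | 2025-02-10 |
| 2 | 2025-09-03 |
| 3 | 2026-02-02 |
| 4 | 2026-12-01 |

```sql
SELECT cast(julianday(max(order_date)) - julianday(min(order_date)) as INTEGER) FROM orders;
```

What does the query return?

659

MIN = 2025-02-10, MAX = 2026-12-01.
18 days remain in February 2025 after the 10th (28 − 10).
Full months from March 2025 through November 2026 contribute their day counts.
Then 1 day into December 2026.
Total: 18 + 31 + 30 + 31 + 30 + 31 + 31 + 30 + 31 + 30 + 31 + 31 + 28 + 31 + 30 + 31 + 30 + 31 + 31 + 30 + 31 + 30 + 1 = 659.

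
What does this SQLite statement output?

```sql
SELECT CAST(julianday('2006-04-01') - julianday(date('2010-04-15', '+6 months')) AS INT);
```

-1658

Adding +6 months to 2010-04-15 gives 2010-10-15.
29 days remain in April 2006 after the 1st (30 − 1).
Full months from May 2006 through September 2010 contribute their day counts.
Then 15 days into October 2010.
Total: 29 + 31 + 30 + 31 + 31 + 30 + 31 + 30 + 31 + 31 + 28 + 31 + 30 + 31 + 30 + 31 + 31 + 30 + 31 + 30 + 31 + 31 + 29 + 31 + 30 + 31 + 30 + 31 + 31 + 30 + 31 + 30 + 31 + 31 + 28 + 31 + 30 + 31 + 30 + 31 + 31 + 30 + 31 + 30 + 31 + 31 + 28 + 31 + 30 + 31 + 30 + 31 + 31 + 30 + 15 = 1658.
The subtraction is earlier − later, so the result is −1658 → -1658.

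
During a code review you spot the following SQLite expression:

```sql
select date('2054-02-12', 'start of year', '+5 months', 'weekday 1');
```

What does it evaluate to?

2054-06-01

`start of year` rewinds 2054-02-12 to 2054-01-01.
Adding +5 months to 2054-01-01 gives 2054-06-01.
`weekday 1` advances to the next Monday; 2054-06-01 is already a Monday, so it stays at 2054-06-01.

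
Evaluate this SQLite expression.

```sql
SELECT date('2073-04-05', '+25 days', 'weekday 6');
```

2073-05-06

Advancing 25 more days within April lands on 2073-04-30.
`weekday 6` advances to the next Saturday; 2073-04-30 is a Sunday, so it moves forward to 2073-05-06.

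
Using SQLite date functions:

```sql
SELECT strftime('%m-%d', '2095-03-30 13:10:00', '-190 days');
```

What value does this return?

09-21

First apply '-190 days': 2095-03-30 13:10:00 → 2094-09-21 13:10:00.
`%m-%d` extracts the month-day: 09-21.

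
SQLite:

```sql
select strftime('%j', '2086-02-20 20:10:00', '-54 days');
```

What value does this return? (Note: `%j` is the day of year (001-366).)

362

First apply '-54 days': 2086-02-20 20:10:00 → 2085-12-28 20:10:00.
Day-of-year for 2085-12-28: days since 2085-01-01 inclusive = 362, zero-padded to 362.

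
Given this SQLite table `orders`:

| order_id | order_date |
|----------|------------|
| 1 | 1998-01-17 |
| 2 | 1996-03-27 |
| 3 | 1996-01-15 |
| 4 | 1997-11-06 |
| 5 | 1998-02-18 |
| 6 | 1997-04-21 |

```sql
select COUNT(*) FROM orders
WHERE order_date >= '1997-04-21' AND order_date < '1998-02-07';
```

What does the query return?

Rows in [1997-04-21, 1998-02-07): 1998-01-17, 1997-11-06, 1997-04-21 → 3 rows.

3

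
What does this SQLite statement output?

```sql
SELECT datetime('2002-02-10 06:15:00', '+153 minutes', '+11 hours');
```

2002-02-10 19:48:00

153 minutes = 2h 33m; +153 minutes from 2002-02-10 06:15:00 is 2002-02-10 08:48:00.
+11 hours from 2002-02-10 08:48:00 is 2002-02-10 19:48:00.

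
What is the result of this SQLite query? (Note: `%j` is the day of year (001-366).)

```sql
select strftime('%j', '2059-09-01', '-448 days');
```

161

First apply '-448 days': 2059-09-01 → 2058-06-10.
Day-of-year for 2058-06-10: days since 2058-01-01 inclusive = 161, zero-padded to 161.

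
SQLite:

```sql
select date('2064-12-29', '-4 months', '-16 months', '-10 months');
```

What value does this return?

Adding -4 months to 2064-12-29 gives 2064-08-29.
Adding -16 months to 2064-08-29 gives 2063-04-29.
Adding -10 months to 2063-04-29 gives 2062-06-29.

2062-06-29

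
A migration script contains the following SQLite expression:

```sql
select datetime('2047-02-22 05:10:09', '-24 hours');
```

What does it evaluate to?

2047-02-21 05:10:09

-24 hours from 2047-02-22 05:10:09 is 2047-02-21 05:10:09 (crosses midnight).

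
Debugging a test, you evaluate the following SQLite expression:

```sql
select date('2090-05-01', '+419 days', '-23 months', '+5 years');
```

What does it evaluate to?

2094-07-24

Applying '+419 days' to 2090-05-01: counting 419 days forward gives 2091-06-24.
Adding -23 months to 2091-06-24 gives 2089-07-24.
Adding +5 years to 2089-07-24 gives 2094-07-24.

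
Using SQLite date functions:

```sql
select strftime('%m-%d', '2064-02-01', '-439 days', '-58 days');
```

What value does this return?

09-22

First apply '-439 days', '-58 days': 2064-02-01 → 2062-09-22.
`%m-%d` extracts the month-day: 09-22.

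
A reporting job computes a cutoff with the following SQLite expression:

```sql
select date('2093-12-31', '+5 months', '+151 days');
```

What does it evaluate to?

Adding +5 months to 2093-12-31 gives 2094-05-31.
Applying '+151 days' to 2094-05-31: counting 151 days forward gives 2094-10-29.

2094-10-29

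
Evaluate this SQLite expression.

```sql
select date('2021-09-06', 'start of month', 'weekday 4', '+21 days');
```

2021-09-23

`start of month` rewinds 2021-09-06 to 2021-09-01.
`weekday 4` advances to the next Thursday; 2021-09-01 is a Wednesday, so it moves forward to 2021-09-02.
Advancing 21 more days within September lands on 2021-09-23.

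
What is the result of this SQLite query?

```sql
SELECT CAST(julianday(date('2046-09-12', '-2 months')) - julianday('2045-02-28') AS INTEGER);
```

Adding -2 months to 2046-09-12 gives 2046-07-12.
0 days remain in February 2045 after the 28th (28 − 28).
Full months from March 2045 through June 2046 contribute their day counts.
Then 12 days into July 2046.
Total: 0 + 31 + 30 + 31 + 30 + 31 + 31 + 30 + 31 + 30 + 31 + 31 + 28 + 31 + 30 + 31 + 30 + 12 = 499.

499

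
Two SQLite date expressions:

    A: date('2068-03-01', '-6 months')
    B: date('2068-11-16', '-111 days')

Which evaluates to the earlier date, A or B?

A

A = 2067-09-01.
B = 2068-07-28.
A is earlier.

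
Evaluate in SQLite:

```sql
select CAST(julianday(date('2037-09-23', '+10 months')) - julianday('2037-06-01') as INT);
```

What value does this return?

417

Adding +10 months to 2037-09-23 gives 2038-07-23.
29 days remain in June 2037 after the 1st (30 − 1).
Full months from July 2037 through June 2038 contribute their day counts.
Then 23 days into July 2038.
Total: 29 + 31 + 31 + 30 + 31 + 30 + 31 + 31 + 28 + 31 + 30 + 31 + 30 + 23 = 417.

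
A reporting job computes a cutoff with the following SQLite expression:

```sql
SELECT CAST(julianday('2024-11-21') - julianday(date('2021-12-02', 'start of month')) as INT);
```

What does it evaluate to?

`start of month` rewinds 2021-12-02 to 2021-12-01.
30 days remain in December 2021 after the 1st (31 − 1).
Full months from January 2022 through October 2024 contribute their day counts.
Then 21 days into November 2024.
Total: 30 + 31 + 28 + 31 + 30 + 31 + 30 + 31 + 31 + 30 + 31 + 30 + 31 + 31 + 28 + 31 + 30 + 31 + 30 + 31 + 31 + 30 + 31 + 30 + 31 + 31 + 29 + 31 + 30 + 31 + 30 + 31 + 31 + 30 + 31 + 21 = 1086.

1086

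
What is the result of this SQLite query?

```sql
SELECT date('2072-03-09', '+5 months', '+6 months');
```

Adding +5 months to 2072-03-09 gives 2072-08-09.
Adding +6 months to 2072-08-09 gives 2073-02-09.

2073-02-09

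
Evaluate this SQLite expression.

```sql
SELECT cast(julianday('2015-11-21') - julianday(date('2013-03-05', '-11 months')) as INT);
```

1325

Adding -11 months to 2013-03-05 gives 2012-04-05.
25 days remain in April 2012 after the 5th (30 − 5).
Full months from May 2012 through October 2015 contribute their day counts.
Then 21 days into November 2015.
Total: 25 + 31 + 30 + 31 + 31 + 30 + 31 + 30 + 31 + 31 + 28 + 31 + 30 + 31 + 30 + 31 + 31 + 30 + 31 + 30 + 31 + 31 + 28 + 31 + 30 + 31 + 30 + 31 + 31 + 30 + 31 + 30 + 31 + 31 + 28 + 31 + 30 + 31 + 30 + 31 + 31 + 30 + 31 + 21 = 1325.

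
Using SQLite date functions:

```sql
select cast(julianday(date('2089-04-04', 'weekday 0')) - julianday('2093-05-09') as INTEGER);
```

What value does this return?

`weekday 0` advances to the next Sunday; 2089-04-04 is a Monday, so it moves forward to 2089-04-10.
20 days remain in April 2089 after the 10th (30 − 10).
Full months from May 2089 through April 2093 contribute their day counts.
Then 9 days into May 2093.
Total: 20 + 31 + 30 + 31 + 31 + 30 + 31 + 30 + 31 + 31 + 28 + 31 + 30 + 31 + 30 + 31 + 31 + 30 + 31 + 30 + 31 + 31 + 28 + 31 + 30 + 31 + 30 + 31 + 31 + 30 + 31 + 30 + 31 + 31 + 29 + 31 + 30 + 31 + 30 + 31 + 31 + 30 + 31 + 30 + 31 + 31 + 28 + 31 + 30 + 9 = 1490.
The subtraction is earlier − later, so the result is −1490 → -1490.

-1490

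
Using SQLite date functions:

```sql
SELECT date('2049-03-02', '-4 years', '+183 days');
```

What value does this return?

Adding -4 years to 2049-03-02 gives 2045-03-02.
Applying '+183 days' to 2045-03-02: counting 183 days forward gives 2045-09-01.

2045-09-01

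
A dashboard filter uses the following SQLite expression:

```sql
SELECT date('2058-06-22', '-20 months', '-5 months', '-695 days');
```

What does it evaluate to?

2054-06-27

Adding -20 months to 2058-06-22 gives 2056-10-22.
Adding -5 months to 2056-10-22 gives 2056-05-22.
Applying '-695 days' to 2056-05-22: counting 695 days back gives 2054-06-27.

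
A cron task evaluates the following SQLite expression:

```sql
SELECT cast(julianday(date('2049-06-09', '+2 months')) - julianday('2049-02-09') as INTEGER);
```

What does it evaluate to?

181

Adding +2 months to 2049-06-09 gives 2049-08-09.
19 days remain in February 2049 after the 9th (28 − 9).
March 2049: 31 days.
April 2049: 30 days.
May 2049: 31 days.
June 2049: 30 days.
July 2049: 31 days.
Then 9 days into August 2049.
Total: 19 + 31 + 30 + 31 + 30 + 31 + 9 = 181.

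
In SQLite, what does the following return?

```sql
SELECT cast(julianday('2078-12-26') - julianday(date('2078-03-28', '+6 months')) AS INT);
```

Adding +6 months to 2078-03-28 gives 2078-09-28.
2 days remain in September 2078 after the 28th (30 − 28).
October 2078: 31 days.
November 2078: 30 days.
Then 26 days into December 2078.
Total: 2 + 31 + 30 + 26 = 89.

89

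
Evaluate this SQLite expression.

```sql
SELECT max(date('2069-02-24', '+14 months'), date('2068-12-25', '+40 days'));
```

date('2069-02-24', '+14 months') → 2070-04-24.
date('2068-12-25', '+40 days') → 2069-02-03.
Later of the two is 2070-04-24.

2070-04-24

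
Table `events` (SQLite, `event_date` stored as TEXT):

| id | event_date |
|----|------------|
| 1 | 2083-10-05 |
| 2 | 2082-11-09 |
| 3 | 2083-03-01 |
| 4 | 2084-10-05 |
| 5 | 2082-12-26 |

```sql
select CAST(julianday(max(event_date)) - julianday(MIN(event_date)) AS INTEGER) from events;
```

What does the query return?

MIN = 2082-11-09, MAX = 2084-10-05.
21 days remain in November 2082 after the 9th (30 − 9).
Full months from December 2082 through September 2084 contribute their day counts.
Then 5 days into October 2084.
Total: 21 + 31 + 31 + 28 + 31 + 30 + 31 + 30 + 31 + 31 + 30 + 31 + 30 + 31 + 31 + 29 + 31 + 30 + 31 + 30 + 31 + 31 + 30 + 5 = 696.

696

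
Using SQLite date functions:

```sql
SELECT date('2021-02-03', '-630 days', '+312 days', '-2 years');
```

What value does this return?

Applying '-630 days' to 2021-02-03: counting 630 days back gives 2019-05-15.
Applying '+312 days' to 2019-05-15: counting 312 days forward gives 2020-03-22.
Adding -2 years to 2020-03-22 gives 2018-03-22.

2018-03-22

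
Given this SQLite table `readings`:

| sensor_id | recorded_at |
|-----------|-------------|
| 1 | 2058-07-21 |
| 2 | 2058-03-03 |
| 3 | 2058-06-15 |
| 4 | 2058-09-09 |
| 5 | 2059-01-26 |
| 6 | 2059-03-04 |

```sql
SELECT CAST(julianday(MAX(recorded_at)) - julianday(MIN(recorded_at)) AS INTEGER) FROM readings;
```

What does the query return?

366

MIN = 2058-03-03, MAX = 2059-03-04.
28 days remain in March 2058 after the 3rd (31 − 3).
Full months from April 2058 through February 2059 contribute their day counts.
Then 4 days into March 2059.
Total: 28 + 30 + 31 + 30 + 31 + 31 + 30 + 31 + 30 + 31 + 31 + 28 + 4 = 366.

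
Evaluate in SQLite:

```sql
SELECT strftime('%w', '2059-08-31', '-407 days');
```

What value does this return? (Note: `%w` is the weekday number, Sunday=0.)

First apply '-407 days': 2059-08-31 → 2058-07-20.
2058-07-20 is a Saturday; with Sunday=0 that is 6.

6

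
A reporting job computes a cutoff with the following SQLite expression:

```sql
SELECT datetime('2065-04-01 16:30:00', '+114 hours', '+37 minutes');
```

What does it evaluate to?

2065-04-06 11:07:00

+114 hours from 2065-04-01 16:30:00 is 2065-04-06 10:30:00 (crosses midnight).
+37 minutes from 2065-04-06 10:30:00 is 2065-04-06 11:07:00.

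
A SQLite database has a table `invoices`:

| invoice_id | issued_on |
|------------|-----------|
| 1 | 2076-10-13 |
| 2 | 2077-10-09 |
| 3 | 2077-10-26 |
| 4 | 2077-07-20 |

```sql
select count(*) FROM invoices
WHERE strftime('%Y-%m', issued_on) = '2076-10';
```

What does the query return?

1

Rows with year-month 2076-10: 2076-10-13 → 1.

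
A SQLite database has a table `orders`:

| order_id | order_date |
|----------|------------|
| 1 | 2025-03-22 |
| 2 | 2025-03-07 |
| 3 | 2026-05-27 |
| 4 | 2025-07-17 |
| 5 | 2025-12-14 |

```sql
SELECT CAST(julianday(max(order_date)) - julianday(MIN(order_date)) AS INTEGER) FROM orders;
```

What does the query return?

446

MIN = 2025-03-07, MAX = 2026-05-27.
24 days remain in March 2025 after the 7th (31 − 7).
Full months from April 2025 through April 2026 contribute their day counts.
Then 27 days into May 2026.
Total: 24 + 30 + 31 + 30 + 31 + 31 + 30 + 31 + 30 + 31 + 31 + 28 + 31 + 30 + 27 = 446.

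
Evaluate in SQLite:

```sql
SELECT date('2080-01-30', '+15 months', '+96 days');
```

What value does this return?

Adding +15 months to 2080-01-30 gives 2081-04-30.
Applying '+96 days' to 2081-04-30: counting 96 days forward gives 2081-08-04.

2081-08-04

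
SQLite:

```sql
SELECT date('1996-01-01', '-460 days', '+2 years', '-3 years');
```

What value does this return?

Applying '-460 days' to 1996-01-01: counting 460 days back gives 1994-09-28.
Adding +2 years to 1994-09-28 gives 1996-09-28.
Adding -3 years to 1996-09-28 gives 1993-09-28.

1993-09-28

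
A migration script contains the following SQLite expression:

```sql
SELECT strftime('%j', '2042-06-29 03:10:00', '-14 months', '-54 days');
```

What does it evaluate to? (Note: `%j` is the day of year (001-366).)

065

First apply '-14 months', '-54 days': 2042-06-29 03:10:00 → 2041-03-06 03:10:00.
Day-of-year for 2041-03-06: days since 2041-01-01 inclusive = 65, zero-padded to 065.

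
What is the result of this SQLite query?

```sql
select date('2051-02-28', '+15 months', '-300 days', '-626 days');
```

Adding +15 months to 2051-02-28 gives 2052-05-28.
Applying '-300 days' to 2052-05-28: counting 300 days back gives 2051-08-02.
Applying '-626 days' to 2051-08-02: counting 626 days back gives 2049-11-14.

2049-11-14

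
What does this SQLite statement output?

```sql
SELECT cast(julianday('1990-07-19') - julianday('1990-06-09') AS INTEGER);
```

40

21 days remain in June 1990 after the 9th (30 − 9).
Then 19 days into July 1990.
Total: 21 + 19 = 40.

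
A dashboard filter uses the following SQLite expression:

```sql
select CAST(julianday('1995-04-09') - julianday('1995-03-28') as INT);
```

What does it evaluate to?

3 days remain in March 1995 after the 28th (31 − 28).
Then 9 days into April 1995.
Total: 3 + 9 = 12.

12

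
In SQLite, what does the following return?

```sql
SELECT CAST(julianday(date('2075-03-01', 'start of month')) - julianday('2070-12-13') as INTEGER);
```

`start of month` rewinds 2075-03-01 to 2075-03-01.
18 days remain in December 2070 after the 13th (31 − 13).
Full months from January 2071 through February 2075 contribute their day counts.
Then 1 day into March 2075.
Total: 18 + 31 + 28 + 31 + 30 + 31 + 30 + 31 + 31 + 30 + 31 + 30 + 31 + 31 + 29 + 31 + 30 + 31 + 30 + 31 + 31 + 30 + 31 + 30 + 31 + 31 + 28 + 31 + 30 + 31 + 30 + 31 + 31 + 30 + 31 + 30 + 31 + 31 + 28 + 31 + 30 + 31 + 30 + 31 + 31 + 30 + 31 + 30 + 31 + 31 + 28 + 1 = 1539.

1539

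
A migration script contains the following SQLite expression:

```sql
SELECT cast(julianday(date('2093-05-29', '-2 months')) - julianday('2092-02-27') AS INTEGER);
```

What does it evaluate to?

Adding -2 months to 2093-05-29 gives 2093-03-29.
2 days remain in February 2092 after the 27th (29 − 27).
Full months from March 2092 through February 2093 contribute their day counts.
Then 29 days into March 2093.
Total: 2 + 31 + 30 + 31 + 30 + 31 + 31 + 30 + 31 + 30 + 31 + 31 + 28 + 29 = 396.

396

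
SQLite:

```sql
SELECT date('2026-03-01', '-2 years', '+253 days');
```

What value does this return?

Adding -2 years to 2026-03-01 gives 2024-03-01.
Applying '+253 days' to 2024-03-01: counting 253 days forward gives 2024-11-09.

2024-11-09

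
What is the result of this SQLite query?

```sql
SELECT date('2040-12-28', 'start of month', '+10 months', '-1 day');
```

2041-09-30

`start of month` rewinds 2040-12-28 to 2040-12-01.
Adding +10 months to 2040-12-01 gives 2041-10-01.
Going back 1 day from 2041-10-01 reaches 2041-09-30 (last day of September, 30 days).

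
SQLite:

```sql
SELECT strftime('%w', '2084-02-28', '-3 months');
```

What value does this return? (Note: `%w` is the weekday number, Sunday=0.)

First apply '-3 months': 2084-02-28 → 2083-11-28.
2083-11-28 is a Sunday; with Sunday=0 that is 0.

0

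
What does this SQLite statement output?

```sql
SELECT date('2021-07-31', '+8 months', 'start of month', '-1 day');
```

Adding +8 months to 2021-07-31 gives 2022-03-31.
`start of month` rewinds 2022-03-31 to 2022-03-01.
Going back 1 day from 2022-03-01 reaches 2022-02-28 (last day of February, 28 days).

2022-02-28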